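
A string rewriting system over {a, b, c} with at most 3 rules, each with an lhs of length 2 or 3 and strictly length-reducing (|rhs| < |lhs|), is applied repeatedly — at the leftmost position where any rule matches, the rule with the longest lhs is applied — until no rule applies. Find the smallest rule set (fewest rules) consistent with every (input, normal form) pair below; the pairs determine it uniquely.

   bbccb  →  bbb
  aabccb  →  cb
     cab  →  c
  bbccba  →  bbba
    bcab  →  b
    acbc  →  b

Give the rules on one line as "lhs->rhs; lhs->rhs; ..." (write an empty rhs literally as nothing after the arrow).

  | bbccb => bbcb => bbb
  | aabccb => accb => cb
  | cab => c
  | bbccba => bbcba => bbba

ab->; ac->; bc->b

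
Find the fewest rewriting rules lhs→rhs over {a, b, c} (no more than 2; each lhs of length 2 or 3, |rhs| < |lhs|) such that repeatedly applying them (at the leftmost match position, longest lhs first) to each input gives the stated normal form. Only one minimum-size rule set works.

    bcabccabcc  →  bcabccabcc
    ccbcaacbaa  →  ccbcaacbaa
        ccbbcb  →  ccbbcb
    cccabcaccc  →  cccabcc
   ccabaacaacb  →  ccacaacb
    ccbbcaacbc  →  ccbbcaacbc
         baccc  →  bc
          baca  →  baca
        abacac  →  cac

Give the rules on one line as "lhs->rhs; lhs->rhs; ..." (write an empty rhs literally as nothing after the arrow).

  | bcabccabcc
  | ccbcaacbaa
  | ccbbcb
  | cccabcaccc => cccabcc

aba->; acc->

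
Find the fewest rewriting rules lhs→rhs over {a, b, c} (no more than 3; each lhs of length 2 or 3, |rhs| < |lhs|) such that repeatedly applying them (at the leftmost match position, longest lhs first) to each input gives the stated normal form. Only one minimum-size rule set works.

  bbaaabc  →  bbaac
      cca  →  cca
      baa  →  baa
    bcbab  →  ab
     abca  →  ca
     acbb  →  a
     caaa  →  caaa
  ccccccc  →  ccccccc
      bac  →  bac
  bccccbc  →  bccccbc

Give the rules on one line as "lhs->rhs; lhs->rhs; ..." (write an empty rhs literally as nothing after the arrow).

abc->c; bcb->; cbb->

  | bbaaabc => bbaac
  | cca
  | baa
  | bcbab => ab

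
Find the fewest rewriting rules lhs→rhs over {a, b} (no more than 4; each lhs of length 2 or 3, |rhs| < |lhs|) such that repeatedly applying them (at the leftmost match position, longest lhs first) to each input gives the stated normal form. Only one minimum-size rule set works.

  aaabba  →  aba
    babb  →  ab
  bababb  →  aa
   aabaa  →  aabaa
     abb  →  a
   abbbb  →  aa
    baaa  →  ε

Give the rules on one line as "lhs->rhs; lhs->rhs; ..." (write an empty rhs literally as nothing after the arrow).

  | aaabba => bbba => aba
  | babb => ab
  | bababb => aabb => aa
  | aabaa

aaa->b; bab->a; bb->; bbb->ab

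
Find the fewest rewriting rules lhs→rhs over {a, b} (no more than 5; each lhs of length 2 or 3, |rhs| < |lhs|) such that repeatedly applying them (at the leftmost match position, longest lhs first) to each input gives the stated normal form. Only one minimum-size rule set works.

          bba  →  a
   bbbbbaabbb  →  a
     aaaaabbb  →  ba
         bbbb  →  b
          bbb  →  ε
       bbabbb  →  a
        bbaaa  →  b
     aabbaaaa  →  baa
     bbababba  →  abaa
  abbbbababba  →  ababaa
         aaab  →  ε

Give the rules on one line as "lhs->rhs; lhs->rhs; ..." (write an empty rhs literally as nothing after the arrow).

aaa->b; aab->ab; bb->; bbb->

  | bba => a
  | bbbbbaabbb => bbaabbb => aabbb => abbb => a
  | aaaaabbb => baabbb => babbb => ba
  | bbbb => b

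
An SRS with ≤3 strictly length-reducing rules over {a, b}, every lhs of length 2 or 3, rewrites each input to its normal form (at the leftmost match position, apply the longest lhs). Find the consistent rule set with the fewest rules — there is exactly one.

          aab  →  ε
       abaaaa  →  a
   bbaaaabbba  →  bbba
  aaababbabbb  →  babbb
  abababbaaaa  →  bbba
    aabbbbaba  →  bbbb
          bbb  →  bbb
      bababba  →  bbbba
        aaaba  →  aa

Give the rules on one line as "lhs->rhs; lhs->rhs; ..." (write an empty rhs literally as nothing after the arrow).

aab->; aba->b; baa->

  | aab => ε
  | abaaaa => baaa => a
  | bbaaaabbba => baabbba => bbba
  | aaababbabbb => aabbabbb => babbb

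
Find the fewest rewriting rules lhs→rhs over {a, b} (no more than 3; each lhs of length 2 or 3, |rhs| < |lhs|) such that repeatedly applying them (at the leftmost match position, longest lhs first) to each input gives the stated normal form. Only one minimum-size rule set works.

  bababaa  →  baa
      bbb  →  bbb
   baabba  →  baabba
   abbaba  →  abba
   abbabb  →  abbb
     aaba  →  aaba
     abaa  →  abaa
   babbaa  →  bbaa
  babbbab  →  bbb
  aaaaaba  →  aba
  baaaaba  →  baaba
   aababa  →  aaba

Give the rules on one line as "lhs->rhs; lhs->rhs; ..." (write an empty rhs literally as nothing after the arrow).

  | bababaa => babaa => baa
  | bbb
  | baabba
  | abbaba => abba

aaa->a; bab->b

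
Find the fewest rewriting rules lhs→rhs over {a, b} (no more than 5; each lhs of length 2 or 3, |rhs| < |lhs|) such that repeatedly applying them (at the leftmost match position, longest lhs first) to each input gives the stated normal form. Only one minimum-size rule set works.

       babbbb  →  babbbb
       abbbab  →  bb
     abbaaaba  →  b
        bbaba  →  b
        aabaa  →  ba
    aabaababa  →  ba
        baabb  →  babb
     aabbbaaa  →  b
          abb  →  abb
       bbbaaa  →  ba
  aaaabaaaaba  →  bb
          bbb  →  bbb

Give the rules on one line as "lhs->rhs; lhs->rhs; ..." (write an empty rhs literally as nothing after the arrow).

  | babbbb
  | abbbab => abab => bb
  | abbaaaba => aaaaba => aaba => aba => b
  | bbaba => aba => b

aa->; aab->ab; aba->b; bba->a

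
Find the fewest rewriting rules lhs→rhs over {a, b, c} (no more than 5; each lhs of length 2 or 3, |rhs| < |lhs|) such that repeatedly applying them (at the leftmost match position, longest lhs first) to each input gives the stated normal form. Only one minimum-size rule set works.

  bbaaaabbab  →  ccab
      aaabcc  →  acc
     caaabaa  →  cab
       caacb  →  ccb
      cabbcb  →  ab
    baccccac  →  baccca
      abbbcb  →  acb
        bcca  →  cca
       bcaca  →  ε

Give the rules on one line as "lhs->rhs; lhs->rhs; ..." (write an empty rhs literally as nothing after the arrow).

aa->; bba->ca; bc->c; cac->a

  | bbaaaabbab => caaaabbab => caabbab => cbbab => ccab
  | aaabcc => abcc => acc
  | caaabaa => cabaa => cab
  | caacb => ccb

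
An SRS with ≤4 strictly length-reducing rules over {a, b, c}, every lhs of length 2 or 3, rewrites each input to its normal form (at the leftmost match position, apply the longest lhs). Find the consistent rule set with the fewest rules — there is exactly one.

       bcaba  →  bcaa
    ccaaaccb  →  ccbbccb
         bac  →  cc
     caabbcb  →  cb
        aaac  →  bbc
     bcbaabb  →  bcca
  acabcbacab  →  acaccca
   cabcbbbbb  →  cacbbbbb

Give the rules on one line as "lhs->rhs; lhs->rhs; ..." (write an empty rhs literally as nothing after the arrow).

  | bcaba => bcaa
  | ccaaaccb => ccbbccb
  | bac => cc
  | caabbcb => caabcb => caacb => cb

aaa->bb; aac->; ab->a; ba->c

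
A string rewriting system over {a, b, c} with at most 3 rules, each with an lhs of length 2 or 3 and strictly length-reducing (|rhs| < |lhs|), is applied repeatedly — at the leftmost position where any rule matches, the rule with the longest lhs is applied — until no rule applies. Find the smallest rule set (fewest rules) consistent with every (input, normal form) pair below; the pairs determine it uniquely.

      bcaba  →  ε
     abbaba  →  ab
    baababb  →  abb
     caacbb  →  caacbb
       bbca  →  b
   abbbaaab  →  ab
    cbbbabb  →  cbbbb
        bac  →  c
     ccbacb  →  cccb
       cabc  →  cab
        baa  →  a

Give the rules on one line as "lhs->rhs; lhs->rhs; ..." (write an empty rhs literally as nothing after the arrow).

ba->; bc->b

  | bcaba => baba => ba => ε
  | abbaba => abba => ab
  | baababb => ababb => abb
  | caacbb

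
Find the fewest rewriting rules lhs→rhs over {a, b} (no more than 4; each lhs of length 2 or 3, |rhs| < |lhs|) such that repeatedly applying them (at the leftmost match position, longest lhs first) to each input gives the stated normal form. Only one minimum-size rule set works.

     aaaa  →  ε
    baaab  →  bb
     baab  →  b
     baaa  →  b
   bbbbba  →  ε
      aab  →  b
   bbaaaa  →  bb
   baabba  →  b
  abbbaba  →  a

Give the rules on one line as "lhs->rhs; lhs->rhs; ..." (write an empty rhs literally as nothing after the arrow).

  | aaaa => aa => ε
  | baaab => bbab => bb
  | baab => bbb => b
  | baaa => bba => b

aa->; ba->; baa->bb; bbb->b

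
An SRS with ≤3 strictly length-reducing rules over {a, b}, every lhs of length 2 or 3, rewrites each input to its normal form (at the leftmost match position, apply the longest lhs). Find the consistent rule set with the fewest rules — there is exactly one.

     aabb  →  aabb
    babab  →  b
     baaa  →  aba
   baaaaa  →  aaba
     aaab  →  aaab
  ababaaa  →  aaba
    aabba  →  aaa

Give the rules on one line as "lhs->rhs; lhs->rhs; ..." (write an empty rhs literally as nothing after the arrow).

  | aabb
  | babab => bab => b
  | baaa => aba
  | baaaaa => abaaa => aaba

baa->ab; bab->b; bba->a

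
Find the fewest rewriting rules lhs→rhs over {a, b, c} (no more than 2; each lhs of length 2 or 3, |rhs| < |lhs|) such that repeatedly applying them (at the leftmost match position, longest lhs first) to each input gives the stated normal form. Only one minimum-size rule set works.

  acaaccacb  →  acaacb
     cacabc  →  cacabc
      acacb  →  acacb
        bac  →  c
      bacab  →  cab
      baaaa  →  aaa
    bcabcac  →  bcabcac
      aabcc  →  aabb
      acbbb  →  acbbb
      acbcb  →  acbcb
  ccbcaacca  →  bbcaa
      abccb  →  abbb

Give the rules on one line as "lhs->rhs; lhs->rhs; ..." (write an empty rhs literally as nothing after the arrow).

  | acaaccacb => acaabacb => acaacb
  | cacabc
  | acacb
  | bac => c

ba->; cc->b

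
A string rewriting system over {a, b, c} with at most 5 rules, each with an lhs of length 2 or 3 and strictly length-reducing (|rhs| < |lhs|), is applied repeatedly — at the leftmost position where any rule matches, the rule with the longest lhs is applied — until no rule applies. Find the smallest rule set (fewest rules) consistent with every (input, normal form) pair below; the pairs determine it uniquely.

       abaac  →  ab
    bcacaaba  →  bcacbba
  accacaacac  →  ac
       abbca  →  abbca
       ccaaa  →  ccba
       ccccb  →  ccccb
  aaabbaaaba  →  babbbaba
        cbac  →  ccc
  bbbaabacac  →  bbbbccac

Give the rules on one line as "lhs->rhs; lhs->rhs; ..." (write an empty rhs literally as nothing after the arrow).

  | abaac => ab
  | bcacaaba => bcacbba
  | accacaacac => aacaacac => aacac => ac
  | abbca

aa->b; aac->; acc->a; bac->cc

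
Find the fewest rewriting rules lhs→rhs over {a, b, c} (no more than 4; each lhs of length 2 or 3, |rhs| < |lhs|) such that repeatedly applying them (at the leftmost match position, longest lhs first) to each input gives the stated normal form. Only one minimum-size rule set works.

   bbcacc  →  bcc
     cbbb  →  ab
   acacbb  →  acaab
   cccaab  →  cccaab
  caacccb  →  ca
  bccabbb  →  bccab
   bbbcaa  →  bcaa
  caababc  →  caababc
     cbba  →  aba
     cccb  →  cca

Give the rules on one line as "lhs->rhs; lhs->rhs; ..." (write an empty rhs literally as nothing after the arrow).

  | bbcacc => bcacc => bcc
  | cbbb => abb => ab
  | acacbb => acaab
  | cccaab

acc->c; bb->b; cb->a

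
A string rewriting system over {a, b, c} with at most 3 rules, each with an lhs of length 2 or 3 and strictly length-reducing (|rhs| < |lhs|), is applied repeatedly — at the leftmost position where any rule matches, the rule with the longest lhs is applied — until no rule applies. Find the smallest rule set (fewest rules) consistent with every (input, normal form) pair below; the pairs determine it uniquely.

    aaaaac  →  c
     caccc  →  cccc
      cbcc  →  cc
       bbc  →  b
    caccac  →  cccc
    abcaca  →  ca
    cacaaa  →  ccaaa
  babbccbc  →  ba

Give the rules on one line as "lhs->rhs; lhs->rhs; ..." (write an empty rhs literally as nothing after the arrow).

  | aaaaac => aaaac => aaac => aac => ac => c
  | caccc => cccc
  | cbcc => cc
  | bbc => b

ac->c; bc->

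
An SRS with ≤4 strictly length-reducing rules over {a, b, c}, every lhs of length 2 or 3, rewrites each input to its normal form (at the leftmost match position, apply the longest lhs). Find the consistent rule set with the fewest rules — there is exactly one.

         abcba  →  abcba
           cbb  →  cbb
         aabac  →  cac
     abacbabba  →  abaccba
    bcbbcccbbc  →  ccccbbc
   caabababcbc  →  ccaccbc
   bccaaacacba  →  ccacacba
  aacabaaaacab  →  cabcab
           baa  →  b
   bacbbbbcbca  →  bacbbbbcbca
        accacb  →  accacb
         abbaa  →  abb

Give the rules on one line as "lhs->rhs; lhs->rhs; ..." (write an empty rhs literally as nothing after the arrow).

  | abcba
  | cbb
  | aabac => cac
  | abacbabba => abaccba

aa->; aab->c; bab->c; bcc->cc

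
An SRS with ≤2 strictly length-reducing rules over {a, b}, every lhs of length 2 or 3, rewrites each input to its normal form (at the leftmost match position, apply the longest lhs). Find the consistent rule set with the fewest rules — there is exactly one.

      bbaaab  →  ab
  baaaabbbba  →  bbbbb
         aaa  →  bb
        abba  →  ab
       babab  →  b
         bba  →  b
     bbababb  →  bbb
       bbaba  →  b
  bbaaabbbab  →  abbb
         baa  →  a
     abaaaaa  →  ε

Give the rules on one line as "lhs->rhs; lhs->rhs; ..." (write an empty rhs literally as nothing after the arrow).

aaa->bb; ba->

  | bbaaab => baab => ab
  | baaaabbbba => aaabbbba => bbbbbba => bbbbb
  | aaa => bb
  | abba => ab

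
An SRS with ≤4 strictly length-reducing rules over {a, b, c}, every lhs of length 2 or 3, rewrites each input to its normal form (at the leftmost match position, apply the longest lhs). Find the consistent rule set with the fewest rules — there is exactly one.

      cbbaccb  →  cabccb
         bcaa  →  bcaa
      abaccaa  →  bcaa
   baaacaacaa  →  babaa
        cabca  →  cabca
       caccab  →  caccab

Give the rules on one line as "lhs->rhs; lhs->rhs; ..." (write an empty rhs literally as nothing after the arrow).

aca->b; bac->ca; bba->ab

  | cbbaccb => cabccb
  | bcaa
  | abaccaa => acacaa => bcaa
  | baaacaacaa => baabacaa => baacaaa => babaa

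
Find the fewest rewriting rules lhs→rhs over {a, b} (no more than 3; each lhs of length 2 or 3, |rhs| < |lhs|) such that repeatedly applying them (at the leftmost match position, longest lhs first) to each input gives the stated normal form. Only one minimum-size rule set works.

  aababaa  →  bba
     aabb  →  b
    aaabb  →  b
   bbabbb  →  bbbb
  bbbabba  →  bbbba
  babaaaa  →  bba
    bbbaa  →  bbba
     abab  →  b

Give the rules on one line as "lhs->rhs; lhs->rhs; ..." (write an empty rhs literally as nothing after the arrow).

aa->a; ab->; aba->ba

  | aababaa => ababaa => babaa => bbaa => bba
  | aabb => abb => b
  | aaabb => aabb => abb => b
  | bbabbb => bbbb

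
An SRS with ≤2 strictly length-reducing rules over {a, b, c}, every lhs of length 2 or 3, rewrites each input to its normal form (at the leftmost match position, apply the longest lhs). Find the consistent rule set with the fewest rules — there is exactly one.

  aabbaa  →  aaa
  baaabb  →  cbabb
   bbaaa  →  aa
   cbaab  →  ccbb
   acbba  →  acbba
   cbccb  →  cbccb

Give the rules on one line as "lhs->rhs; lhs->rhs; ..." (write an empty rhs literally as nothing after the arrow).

baa->cb; bcb->a

  | aabbaa => aabcb => aaa
  | baaabb => cbabb
  | bbaaa => bcba => aa
  | cbaab => ccbb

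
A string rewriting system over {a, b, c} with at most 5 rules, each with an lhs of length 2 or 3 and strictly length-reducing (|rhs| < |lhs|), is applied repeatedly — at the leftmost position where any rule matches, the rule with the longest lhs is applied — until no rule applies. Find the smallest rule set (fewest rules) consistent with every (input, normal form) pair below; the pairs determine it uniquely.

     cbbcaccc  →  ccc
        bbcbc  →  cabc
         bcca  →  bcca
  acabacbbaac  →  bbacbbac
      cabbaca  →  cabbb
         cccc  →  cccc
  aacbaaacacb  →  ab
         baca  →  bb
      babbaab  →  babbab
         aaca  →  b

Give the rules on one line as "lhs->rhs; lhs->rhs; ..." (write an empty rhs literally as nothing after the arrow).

  | cbbcaccc => ccaaccc => ccaccc => ccc
  | bbcbc => cabc
  | bcca
  | acabacbbaac => bbacbbaac => bbacbbac

aa->a; aca->b; acc->; bbc->ca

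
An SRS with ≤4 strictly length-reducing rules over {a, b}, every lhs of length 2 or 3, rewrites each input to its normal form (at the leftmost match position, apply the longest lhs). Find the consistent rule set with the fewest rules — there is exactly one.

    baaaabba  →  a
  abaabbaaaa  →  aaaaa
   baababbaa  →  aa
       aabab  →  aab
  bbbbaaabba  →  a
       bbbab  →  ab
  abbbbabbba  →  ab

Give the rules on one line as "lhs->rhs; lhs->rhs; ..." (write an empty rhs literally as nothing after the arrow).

ba->b; bb->b; bbb->

  | baaaabba => baaabba => baabba => babba => bbba => a
  | abaabbaaaa => ababbaaaa => abbbaaaa => aaaaa
  | baababbaa => bababbaa => bbabbaa => babbaa => bbbaa => aa
  | aabab => aabb => aab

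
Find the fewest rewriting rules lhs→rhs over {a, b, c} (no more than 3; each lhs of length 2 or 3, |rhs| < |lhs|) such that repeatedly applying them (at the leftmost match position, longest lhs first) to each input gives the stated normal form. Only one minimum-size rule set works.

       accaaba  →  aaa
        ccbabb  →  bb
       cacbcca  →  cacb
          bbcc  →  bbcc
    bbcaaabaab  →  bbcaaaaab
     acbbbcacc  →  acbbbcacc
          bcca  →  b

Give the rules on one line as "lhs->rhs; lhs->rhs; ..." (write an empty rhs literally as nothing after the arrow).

  | accaaba => aaba => aaa
  | ccbabb => ccabb => bb
  | cacbcca => cacb
  | bbcc

ba->a; cca->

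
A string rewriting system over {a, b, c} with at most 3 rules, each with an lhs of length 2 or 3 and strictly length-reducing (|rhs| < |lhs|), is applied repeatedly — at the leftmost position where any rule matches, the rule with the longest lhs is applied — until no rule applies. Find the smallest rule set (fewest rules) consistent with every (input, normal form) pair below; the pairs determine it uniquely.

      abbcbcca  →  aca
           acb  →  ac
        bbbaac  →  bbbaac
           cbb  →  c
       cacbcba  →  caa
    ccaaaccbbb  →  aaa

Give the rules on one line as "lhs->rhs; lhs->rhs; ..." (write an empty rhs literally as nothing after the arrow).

ab->a; cb->c; cc->

  | abbcbcca => abcbcca => acbcca => accca => aca
  | acb => ac
  | bbbaac
  | cbb => cb => c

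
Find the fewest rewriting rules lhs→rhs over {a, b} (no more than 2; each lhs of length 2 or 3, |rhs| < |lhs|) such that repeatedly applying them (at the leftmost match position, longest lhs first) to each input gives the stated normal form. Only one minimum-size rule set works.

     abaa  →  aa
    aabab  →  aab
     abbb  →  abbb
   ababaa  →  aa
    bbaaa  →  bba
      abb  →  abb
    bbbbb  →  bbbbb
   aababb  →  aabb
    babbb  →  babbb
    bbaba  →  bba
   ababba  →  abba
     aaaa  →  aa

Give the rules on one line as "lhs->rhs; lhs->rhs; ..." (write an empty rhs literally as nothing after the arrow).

  | abaa => aa
  | aabab => aab
  | abbb
  | ababaa => abaa => aa

aaa->a; aba->a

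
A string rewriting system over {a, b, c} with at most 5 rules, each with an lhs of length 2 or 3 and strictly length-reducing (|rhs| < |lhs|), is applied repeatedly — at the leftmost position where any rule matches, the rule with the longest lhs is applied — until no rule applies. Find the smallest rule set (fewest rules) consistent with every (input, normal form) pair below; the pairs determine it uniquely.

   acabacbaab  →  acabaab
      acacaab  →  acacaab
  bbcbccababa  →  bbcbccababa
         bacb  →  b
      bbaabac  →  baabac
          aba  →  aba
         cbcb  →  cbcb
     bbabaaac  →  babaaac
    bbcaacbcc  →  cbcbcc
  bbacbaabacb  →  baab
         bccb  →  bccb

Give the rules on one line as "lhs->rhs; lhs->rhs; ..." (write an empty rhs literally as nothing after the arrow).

acb->; bba->ba; bca->cb; cba->ca

  | acabacbaab => acabaab
  | acacaab
  | bbcbccababa
  | bacb => b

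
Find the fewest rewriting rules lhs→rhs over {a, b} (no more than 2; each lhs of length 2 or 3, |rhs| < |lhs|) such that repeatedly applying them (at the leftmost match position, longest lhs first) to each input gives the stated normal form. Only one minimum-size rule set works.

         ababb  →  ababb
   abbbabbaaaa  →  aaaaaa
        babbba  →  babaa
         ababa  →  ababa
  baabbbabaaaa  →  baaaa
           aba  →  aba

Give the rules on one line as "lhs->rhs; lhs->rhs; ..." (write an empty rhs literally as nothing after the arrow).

aab->; bba->aa

  | ababb
  | abbbabbaaaa => abaabbaaaa => abbaaaa => aaaaaa
  | babbba => babaa
  | ababa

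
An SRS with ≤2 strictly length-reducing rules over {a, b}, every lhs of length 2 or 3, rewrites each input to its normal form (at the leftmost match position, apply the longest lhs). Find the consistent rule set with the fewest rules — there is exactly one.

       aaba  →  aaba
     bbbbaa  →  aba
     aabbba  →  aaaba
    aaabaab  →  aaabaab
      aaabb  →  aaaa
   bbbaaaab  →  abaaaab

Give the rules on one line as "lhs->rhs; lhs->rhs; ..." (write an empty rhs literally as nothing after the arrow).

  | aaba
  | bbbbaa => abbaa => aba
  | aabbba => aaaba
  | aaabaab

bb->a; bba->b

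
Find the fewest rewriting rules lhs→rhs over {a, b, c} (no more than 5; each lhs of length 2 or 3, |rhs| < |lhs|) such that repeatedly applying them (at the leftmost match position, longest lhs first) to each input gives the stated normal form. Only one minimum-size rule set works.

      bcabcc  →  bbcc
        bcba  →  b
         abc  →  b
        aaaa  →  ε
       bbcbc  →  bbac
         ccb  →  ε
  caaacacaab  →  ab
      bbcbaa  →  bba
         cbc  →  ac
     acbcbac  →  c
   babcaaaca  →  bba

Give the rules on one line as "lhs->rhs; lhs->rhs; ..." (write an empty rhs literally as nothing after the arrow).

aa->; abc->b; ca->; cb->a

  | bcabcc => bbcc
  | bcba => baa => b
  | abc => b
  | aaaa => aa => ε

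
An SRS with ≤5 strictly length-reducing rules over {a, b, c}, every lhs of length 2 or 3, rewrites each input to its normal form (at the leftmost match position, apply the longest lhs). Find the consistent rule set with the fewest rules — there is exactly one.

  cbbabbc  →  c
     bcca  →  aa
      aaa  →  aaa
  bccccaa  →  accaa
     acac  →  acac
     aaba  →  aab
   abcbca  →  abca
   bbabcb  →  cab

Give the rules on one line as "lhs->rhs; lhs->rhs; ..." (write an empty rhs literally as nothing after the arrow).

  | cbbabbc => babbc => bbbc => cbc => c
  | bcca => aa
  | aaa
  | bccccaa => accaa

ba->b; bb->c; bcc->a; cb->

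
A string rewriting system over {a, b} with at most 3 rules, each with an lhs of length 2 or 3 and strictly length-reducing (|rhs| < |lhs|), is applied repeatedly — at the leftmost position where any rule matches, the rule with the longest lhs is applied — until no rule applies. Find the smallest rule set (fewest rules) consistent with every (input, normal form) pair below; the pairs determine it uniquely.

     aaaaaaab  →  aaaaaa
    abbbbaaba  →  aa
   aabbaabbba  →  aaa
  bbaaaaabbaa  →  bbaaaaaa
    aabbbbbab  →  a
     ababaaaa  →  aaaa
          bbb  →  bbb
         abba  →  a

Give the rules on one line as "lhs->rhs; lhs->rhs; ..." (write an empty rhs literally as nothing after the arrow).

  | aaaaaaab => aaaaaa
  | abbbbaaba => abbbaaba => abbaaba => abaaba => aaba => aa
  | aabbaabbba => aabaabbba => aaabbba => aaabba => aaaba => aaa
  | bbaaaaabbaa => bbaaaaabaa => bbaaaaaa

ab->; abb->ab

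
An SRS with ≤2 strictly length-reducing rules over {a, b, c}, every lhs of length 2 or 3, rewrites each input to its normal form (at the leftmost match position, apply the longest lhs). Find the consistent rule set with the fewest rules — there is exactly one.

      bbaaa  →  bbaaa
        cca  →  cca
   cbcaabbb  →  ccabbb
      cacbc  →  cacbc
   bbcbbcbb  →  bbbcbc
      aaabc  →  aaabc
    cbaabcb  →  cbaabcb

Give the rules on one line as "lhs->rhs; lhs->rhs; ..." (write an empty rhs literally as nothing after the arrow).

bca->c; cbb->bc

  | bbaaa
  | cca
  | cbcaabbb => ccabbb
  | cacbc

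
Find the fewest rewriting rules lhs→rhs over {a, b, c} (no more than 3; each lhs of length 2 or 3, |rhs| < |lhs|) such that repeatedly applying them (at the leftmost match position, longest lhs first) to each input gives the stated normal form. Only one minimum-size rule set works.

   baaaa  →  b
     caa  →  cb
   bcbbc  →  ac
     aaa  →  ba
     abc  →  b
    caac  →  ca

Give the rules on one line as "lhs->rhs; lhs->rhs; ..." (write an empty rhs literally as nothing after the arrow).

  | baaaa => bbaa => aa => b
  | caa => cb
  | bcbbc => abbc => ac
  | aaa => ba

aa->b; bb->; bc->a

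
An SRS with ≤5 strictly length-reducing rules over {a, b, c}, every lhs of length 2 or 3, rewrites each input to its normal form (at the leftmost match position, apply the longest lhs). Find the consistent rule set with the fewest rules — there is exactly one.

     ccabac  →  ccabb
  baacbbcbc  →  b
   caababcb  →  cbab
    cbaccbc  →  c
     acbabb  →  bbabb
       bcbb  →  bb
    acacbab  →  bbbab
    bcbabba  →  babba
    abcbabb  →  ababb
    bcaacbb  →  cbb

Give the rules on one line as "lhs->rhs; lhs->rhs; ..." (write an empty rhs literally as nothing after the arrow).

aa->; ac->b; acc->c; bc->

  | ccabac => ccabb
  | baacbbcbc => bcbbcbc => bbcbc => bbc => b
  | caababcb => cbabcb => cbab
  | cbaccbc => cbcbc => cbc => c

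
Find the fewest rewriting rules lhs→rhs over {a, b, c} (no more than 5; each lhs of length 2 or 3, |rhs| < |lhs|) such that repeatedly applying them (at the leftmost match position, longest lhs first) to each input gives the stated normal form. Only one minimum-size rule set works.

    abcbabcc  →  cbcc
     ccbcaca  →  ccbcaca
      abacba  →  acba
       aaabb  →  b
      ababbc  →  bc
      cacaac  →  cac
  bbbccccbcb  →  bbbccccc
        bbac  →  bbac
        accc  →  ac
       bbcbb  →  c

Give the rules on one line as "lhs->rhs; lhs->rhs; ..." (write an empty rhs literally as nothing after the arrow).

  | abcbabcc => cbabcc => cbcc
  | ccbcaca
  | abacba => acba
  | aaabb => abb => b

aa->; ab->; acc->ac; bcb->c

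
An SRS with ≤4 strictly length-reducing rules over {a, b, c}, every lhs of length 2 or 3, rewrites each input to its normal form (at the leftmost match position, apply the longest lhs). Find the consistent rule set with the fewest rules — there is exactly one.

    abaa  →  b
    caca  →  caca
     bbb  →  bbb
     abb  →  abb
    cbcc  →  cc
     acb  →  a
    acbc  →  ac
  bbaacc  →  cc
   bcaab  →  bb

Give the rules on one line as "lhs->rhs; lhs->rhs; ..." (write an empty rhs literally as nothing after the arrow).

  | abaa => aa => b
  | caca
  | bbb
  | abb

aa->b; ba->; cb->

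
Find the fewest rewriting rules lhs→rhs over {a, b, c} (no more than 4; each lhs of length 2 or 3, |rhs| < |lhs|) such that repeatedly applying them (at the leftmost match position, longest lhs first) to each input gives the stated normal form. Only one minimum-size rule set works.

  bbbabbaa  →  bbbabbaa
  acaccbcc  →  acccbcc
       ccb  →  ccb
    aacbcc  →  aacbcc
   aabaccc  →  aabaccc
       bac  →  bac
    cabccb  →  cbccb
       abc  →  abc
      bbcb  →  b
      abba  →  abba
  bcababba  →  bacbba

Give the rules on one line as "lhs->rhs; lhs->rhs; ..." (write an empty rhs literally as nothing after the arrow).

  | bbbabbaa
  | acaccbcc => acccbcc
  | ccb
  | aacbcc

bbc->; ca->c; cba->ac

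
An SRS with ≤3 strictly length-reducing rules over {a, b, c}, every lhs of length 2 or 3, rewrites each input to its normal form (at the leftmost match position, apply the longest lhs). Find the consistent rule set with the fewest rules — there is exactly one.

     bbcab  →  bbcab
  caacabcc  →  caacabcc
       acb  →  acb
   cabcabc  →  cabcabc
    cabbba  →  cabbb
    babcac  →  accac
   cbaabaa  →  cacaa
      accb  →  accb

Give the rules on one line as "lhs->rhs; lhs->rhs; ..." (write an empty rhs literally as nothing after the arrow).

  | bbcab
  | caacabcc
  | acb
  | cabcabc

ba->b; bab->ac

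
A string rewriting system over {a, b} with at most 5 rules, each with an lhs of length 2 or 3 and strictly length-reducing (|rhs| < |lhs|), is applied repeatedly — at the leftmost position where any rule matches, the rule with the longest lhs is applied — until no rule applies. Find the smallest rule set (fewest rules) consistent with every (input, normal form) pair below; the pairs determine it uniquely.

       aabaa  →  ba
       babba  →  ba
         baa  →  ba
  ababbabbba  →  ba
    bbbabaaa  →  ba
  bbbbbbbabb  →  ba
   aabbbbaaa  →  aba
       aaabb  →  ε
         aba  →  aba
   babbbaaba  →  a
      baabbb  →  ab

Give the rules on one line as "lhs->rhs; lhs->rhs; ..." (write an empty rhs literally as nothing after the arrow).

  | aabaa => baa => ba
  | babba => baa => ba
  | baa => ba
  | ababbabbba => abaabbba => abbbba => aaba => ba

aa->a; aab->b; bb->; bbb->a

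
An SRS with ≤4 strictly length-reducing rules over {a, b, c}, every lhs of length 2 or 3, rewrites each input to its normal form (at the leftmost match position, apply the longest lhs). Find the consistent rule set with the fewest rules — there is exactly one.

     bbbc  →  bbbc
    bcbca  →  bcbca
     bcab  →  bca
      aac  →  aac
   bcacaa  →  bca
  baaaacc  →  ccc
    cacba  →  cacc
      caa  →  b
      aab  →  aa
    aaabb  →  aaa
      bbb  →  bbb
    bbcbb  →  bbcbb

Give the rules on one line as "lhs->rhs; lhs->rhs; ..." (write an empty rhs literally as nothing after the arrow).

ab->a; ba->c; caa->b

  | bbbc
  | bcbca
  | bcab => bca
  | aac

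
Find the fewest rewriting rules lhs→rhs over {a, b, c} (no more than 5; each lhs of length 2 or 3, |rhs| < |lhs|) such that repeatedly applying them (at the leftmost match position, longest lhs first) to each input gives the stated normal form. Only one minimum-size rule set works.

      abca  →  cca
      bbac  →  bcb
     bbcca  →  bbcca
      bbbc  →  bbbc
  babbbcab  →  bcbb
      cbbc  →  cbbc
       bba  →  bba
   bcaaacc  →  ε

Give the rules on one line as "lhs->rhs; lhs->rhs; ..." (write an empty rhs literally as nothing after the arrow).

ab->c; ac->; bac->cb; bca->

  | abca => cca
  | bbac => bcb
  | bbcca
  | bbbc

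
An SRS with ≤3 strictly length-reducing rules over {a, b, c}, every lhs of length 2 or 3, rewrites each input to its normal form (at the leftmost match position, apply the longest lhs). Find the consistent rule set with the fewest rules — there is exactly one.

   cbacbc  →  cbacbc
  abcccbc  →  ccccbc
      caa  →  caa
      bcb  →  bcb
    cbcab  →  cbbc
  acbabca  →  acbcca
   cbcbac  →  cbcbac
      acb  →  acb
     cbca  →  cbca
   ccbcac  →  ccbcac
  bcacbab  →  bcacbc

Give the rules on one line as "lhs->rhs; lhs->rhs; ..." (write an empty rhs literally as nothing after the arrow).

ab->c; cab->bc

  | cbacbc
  | abcccbc => ccccbc
  | caa
  | bcb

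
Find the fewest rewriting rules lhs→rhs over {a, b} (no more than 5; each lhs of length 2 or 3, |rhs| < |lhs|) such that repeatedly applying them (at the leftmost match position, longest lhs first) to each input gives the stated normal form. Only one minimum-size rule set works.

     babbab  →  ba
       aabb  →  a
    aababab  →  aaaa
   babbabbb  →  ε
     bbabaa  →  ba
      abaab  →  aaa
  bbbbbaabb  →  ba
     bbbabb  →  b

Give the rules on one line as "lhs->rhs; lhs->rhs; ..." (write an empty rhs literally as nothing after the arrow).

  | babbab => bab => ba
  | aabb => a
  | aababab => aaabab => aaaab => aaaa
  | babbabbb => babbb => bb => ε

ab->a; abb->; bb->; bba->b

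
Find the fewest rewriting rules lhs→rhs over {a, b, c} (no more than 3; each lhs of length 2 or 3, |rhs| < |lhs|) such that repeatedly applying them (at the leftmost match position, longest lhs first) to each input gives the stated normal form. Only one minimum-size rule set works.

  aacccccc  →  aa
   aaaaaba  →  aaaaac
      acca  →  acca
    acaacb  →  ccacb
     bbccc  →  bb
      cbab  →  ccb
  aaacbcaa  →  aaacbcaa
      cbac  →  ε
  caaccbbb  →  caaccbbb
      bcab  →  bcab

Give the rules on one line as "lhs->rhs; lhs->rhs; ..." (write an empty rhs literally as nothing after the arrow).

aca->cc; ba->c; ccc->

  | aacccccc => aaccc => aa
  | aaaaaba => aaaaac
  | acca
  | acaacb => ccacb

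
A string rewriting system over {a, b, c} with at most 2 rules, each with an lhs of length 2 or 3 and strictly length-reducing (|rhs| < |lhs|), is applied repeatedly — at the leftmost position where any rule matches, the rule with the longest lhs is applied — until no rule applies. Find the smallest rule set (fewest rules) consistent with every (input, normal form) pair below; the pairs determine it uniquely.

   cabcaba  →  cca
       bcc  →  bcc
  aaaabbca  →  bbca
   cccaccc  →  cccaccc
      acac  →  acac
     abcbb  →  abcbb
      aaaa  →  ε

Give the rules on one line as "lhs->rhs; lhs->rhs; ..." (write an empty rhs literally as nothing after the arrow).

aa->; cab->c

  | cabcaba => ccaba => cca
  | bcc
  | aaaabbca => aabbca => bbca
  | cccaccc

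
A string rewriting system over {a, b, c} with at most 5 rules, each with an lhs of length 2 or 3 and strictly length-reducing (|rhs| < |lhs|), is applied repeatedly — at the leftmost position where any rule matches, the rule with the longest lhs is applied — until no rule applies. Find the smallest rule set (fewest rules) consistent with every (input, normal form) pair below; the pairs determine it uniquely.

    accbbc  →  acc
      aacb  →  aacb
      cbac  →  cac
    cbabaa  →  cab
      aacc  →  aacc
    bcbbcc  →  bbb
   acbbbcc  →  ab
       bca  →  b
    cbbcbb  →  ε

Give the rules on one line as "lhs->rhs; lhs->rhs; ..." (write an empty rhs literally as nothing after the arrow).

  | accbbc => acc
  | aacb
  | cbac => cac
  | cbabaa => cabaa => caba => cab

ba->b; bc->b; cba->ca; cbb->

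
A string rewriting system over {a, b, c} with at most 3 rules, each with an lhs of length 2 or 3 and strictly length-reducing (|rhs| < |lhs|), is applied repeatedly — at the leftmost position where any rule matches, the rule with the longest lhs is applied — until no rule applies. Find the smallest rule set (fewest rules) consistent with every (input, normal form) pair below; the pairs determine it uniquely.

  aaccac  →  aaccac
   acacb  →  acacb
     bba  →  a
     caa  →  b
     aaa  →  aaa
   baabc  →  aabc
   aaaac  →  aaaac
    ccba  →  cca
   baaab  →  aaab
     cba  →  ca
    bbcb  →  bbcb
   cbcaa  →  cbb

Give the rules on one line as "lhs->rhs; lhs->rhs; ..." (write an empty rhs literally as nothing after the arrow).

  | aaccac
  | acacb
  | bba => ba => a
  | caa => b

ba->a; caa->b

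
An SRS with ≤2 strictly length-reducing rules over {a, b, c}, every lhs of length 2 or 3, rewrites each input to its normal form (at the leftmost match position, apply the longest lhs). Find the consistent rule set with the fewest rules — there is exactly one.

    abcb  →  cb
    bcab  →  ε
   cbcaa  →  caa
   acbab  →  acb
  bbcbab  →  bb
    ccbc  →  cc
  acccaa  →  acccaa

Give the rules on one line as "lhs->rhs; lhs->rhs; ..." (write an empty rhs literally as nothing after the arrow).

ab->; bc->

  | abcb => cb
  | bcab => ab => ε
  | cbcaa => caa
  | acbab => acb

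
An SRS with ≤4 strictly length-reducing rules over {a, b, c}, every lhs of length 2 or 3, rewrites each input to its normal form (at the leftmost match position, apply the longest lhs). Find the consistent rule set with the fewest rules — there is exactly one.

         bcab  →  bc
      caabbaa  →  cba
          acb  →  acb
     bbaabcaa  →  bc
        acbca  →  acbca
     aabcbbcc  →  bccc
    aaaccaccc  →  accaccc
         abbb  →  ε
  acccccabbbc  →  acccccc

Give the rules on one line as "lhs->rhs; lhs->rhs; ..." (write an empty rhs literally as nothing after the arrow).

aa->; ab->; bb->; bba->b

  | bcab => bc
  | caabbaa => cbbaa => cba
  | acb
  | bbaabcaa => babcaa => bcaa => bc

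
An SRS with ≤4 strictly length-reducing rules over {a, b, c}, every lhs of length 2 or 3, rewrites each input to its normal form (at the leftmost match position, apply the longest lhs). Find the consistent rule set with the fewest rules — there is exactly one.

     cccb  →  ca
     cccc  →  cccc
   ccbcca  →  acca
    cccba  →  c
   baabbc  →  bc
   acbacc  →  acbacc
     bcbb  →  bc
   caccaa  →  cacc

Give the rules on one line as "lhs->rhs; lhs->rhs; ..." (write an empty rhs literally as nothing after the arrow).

  | cccb => ca
  | cccc
  | ccbcca => acca
  | cccba => caa => c

aa->; bb->; ccb->a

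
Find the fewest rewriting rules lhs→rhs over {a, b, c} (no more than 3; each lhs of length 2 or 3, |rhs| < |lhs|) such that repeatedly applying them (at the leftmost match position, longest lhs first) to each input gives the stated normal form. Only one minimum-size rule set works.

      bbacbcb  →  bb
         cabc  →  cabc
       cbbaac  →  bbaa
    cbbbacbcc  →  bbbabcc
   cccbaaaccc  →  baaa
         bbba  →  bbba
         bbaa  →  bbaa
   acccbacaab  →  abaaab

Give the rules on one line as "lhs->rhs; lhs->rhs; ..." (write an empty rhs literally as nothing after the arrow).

  | bbacbcb => bbabcb => bbabb => bb
  | cabc
  | cbbaac => bbaac => bbaa
  | cbbbacbcc => bbbacbcc => bbbabcc

abb->; ac->a; cb->b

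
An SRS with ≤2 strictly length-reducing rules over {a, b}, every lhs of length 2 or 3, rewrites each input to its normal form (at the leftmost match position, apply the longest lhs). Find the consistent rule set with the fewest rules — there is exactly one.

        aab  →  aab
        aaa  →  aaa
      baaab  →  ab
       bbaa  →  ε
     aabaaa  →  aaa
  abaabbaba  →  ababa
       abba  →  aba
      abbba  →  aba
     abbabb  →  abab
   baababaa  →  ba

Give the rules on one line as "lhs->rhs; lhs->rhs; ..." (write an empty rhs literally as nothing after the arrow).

  | aab
  | aaa
  | baaab => ab
  | bbaa => baa => ε

baa->; bb->b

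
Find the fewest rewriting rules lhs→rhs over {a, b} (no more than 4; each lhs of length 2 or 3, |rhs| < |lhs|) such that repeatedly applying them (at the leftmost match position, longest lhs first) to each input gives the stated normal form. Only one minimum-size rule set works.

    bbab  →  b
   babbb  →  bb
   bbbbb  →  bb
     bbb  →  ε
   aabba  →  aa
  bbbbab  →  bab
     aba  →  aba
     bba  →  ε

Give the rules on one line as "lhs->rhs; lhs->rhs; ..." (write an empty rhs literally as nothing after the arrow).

  | bbab => b
  | babbb => bb
  | bbbbb => bb
  | bbb => ε

abb->; bba->; bbb->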